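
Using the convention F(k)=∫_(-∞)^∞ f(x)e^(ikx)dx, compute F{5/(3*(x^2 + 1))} 5*pi*exp(-Abs(k))/3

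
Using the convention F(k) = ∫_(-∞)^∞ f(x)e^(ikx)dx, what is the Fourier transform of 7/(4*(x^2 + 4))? 7*pi*exp(-2*Abs(k))/8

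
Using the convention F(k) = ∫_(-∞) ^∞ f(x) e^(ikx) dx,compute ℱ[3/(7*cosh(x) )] 3*pi/(7*cosh(pi*k/2) ) 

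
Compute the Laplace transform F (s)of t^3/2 3/s^4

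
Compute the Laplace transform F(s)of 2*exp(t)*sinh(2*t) 4/((s - 1)^2 - 4)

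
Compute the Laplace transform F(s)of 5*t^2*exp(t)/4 5/(2*(s - 1)^3)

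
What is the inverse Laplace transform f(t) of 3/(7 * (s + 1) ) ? 3 * exp(-t) /7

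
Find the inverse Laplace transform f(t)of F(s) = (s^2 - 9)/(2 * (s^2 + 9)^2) t * cos(3 * t)/2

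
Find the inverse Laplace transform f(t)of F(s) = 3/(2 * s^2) 3 * t/2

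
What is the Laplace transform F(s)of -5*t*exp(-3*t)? -5/(s + 3)^2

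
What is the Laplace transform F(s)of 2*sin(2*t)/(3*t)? 2*atan(2/s)/3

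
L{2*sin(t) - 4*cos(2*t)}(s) 2/(s^2+1) - 4*s/(s^2+4)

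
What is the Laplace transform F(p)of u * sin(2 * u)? 4 * p/(p^2 + 4)^2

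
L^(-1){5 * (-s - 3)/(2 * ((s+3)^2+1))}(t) -5 * exp(-3 * t) * cos(t)/2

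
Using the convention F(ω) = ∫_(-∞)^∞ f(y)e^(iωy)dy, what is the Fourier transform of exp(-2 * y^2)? sqrt(2) * sqrt(pi) * exp(-ω^2/8)/2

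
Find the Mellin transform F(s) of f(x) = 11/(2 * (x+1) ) 11 * pi * csc(pi * s) /2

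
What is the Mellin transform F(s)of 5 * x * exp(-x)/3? 5 * gamma(s + 1)/3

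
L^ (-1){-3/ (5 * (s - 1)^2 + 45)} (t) -exp (t) * sin (3 * t)/5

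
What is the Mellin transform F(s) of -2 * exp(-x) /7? -2 * gamma(s) /7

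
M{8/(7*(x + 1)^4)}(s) 4*gamma(s)*gamma(4 - s)/21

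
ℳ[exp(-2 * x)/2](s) gamma(s)/(2 * 2^s)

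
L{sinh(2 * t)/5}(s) 2/(5 * (s^2 - 4))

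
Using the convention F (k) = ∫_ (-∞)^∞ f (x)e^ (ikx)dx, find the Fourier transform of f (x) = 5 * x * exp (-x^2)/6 5 * I * sqrt (pi) * k * exp (-k^2/4)/12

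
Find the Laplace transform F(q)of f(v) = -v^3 -6/q^4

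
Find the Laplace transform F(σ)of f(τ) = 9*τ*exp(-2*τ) 9/(σ + 2)^2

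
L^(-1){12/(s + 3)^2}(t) 12 * t * exp(-3 * t)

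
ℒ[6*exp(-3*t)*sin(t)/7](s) 6/(7*((s + 3)^2 + 1))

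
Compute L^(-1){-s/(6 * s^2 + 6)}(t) -cos(t)/6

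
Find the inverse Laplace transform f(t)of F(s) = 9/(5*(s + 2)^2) 9*t*exp(-2*t)/5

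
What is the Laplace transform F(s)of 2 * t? 2/s^2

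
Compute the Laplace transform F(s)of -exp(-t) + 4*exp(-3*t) 4/(s + 3) - 1/(s + 1)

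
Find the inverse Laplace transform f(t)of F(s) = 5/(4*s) 5/4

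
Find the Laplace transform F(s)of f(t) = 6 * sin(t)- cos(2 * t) 6/(s^2+1)- s/(s^2+4)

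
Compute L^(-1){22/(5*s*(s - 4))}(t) 11*exp(2*t)*sinh(2*t)/5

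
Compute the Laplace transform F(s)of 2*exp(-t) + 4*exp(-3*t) 4/(s + 3) + 2/(s + 1)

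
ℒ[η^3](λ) 6/λ^4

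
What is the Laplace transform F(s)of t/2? 1/(2 * s^2)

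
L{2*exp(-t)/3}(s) 2/(3*(s+1))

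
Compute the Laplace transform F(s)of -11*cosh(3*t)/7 -11*s/(7*s^2 - 63)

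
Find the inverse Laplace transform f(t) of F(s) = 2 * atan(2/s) 2 * sin(2 * t) /t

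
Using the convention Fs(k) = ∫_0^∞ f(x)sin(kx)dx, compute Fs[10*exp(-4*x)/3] 10*k/(3*(k^2 + 16))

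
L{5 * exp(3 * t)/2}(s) 5/(2 * (s - 3))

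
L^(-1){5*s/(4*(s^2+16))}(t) 5*cos(4*t)/4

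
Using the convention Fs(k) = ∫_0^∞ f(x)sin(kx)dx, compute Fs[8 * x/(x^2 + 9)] 4 * pi * exp(-3 * k)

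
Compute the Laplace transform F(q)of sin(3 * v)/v atan(3/q)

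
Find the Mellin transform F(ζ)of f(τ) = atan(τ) -pi * sec(pi * ζ/2)/(2 * ζ)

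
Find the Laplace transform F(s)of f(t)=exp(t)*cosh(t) (s - 1)/(s*(s - 2))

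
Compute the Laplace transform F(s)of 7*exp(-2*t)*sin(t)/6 7/(6*((s + 2)^2 + 1))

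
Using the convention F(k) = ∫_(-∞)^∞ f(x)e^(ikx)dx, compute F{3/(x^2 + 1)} 3 * pi * exp(-Abs(k))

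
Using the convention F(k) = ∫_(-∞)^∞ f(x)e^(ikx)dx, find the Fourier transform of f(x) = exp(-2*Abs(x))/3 4/(3*(k^2 + 4))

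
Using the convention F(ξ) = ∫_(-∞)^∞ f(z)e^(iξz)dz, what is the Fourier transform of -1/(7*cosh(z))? -pi/(7*cosh(pi*ξ/2))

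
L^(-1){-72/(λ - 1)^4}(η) -12*η^3*exp(η)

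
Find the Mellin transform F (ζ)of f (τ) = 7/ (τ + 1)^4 7 * gamma (ζ) * gamma (4 - ζ)/6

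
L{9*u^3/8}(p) 27/(4*p^4) 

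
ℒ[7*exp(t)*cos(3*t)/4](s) 7*(s - 1)/(4*((s - 1)^2+9))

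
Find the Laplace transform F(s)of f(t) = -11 -11/s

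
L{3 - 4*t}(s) 3/s - 4/s^2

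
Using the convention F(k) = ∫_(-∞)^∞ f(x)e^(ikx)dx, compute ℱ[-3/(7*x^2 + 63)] -pi*exp(-3*Abs(k))/7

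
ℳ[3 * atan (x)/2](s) -3 * pi * sec (pi * s/2)/ (4 * s)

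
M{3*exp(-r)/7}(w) 3*gamma(w)/7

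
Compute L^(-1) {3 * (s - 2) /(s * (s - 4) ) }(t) 3 * exp(2 * t) * cosh(2 * t) 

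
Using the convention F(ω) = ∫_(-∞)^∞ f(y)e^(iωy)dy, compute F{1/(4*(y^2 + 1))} pi*exp(-Abs(ω))/4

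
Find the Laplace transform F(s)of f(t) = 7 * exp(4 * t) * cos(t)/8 7 * (s - 4)/(8 * ((s - 4)^2 + 1))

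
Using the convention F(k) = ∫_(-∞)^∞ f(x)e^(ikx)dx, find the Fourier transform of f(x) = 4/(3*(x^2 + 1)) 4*pi*exp(-Abs(k))/3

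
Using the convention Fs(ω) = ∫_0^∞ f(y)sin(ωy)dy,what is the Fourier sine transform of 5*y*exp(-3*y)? 30*ω/(ω^2 + 9)^2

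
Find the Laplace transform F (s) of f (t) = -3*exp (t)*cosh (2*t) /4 3*(1 - s) / (4*( (s - 1) ^2 - 4) ) 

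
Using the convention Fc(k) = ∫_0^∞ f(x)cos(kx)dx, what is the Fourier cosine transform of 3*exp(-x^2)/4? 3*sqrt(pi)*exp(-k^2/4)/8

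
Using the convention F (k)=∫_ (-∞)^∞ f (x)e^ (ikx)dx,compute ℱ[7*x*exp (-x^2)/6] 7*I*sqrt (pi)*k*exp (-k^2/4)/12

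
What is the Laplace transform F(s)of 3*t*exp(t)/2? 3/(2*(s - 1)^2)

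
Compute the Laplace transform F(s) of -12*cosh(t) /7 -12*s/(7*s^2 - 7) 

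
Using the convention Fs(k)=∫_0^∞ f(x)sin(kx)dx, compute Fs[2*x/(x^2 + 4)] pi*exp(-2*k)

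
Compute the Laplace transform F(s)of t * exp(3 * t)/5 1/(5 * (s - 3)^2)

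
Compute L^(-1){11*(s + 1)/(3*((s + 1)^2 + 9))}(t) 11*exp(-t)*cos(3*t)/3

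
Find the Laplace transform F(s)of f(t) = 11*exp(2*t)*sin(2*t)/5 22/(5*((s - 2)^2 + 4))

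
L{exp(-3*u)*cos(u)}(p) (p + 3)/((p + 3)^2 + 1)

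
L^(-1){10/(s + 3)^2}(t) 10*t*exp(-3*t)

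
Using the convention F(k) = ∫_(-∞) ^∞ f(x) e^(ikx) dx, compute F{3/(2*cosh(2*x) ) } 3*pi/(4*cosh(pi*k/4) ) 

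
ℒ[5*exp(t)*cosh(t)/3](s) 5*(s - 1)/(3*s*(s - 2))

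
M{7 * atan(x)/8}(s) -7 * pi * sec(pi * s/2)/(16 * s)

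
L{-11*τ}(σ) -11/σ^2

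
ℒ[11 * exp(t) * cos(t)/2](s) 11 * (s - 1)/(2 * ((s - 1)^2 + 1))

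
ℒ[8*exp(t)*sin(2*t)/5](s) 16/(5*((s - 1)^2 + 4))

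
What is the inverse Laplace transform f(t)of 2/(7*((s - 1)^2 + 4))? exp(t)*sin(2*t)/7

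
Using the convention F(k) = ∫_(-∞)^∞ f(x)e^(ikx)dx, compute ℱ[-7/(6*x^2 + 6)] -7*pi*exp(-Abs(k))/6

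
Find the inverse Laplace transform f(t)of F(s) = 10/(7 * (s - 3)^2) 10 * t * exp(3 * t)/7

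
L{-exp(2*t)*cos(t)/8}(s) (2 - s)/(8*((s - 2)^2 + 1))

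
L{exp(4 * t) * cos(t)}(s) (s - 4)/((s - 4)^2 + 1)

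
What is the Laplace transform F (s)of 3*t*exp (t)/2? 3/ (2*(s - 1)^2)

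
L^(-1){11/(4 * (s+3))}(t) 11 * exp(-3 * t)/4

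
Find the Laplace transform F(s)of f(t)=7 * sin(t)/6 7/(6 * (s^2 + 1))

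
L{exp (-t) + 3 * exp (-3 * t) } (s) 1/ (s + 1) + 3/ (s + 3) 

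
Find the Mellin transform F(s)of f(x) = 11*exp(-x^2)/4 11*gamma(s/2)/8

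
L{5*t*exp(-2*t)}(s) 5/(s + 2)^2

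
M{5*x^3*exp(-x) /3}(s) 5*gamma(s+3) /3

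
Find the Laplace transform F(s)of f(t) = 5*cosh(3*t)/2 5*s/(2*(s^2 - 9))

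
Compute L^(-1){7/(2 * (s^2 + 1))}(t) 7 * sin(t)/2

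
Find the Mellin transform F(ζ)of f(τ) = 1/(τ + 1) pi * csc(pi * ζ)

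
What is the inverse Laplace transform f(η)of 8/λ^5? η^4/3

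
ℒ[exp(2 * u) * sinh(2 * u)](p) 2/(p * (p - 4))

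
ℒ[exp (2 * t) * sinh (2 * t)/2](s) 1/ (s * (s - 4))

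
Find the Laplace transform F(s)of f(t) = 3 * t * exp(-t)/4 3/(4 * (s + 1)^2)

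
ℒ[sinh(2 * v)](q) 2/(q^2 - 4)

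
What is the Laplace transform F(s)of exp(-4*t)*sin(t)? 1/((s + 4)^2 + 1)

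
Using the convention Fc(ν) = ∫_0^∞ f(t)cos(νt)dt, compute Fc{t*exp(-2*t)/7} (4 - ν^2)/(7*(ν^2 + 4)^2)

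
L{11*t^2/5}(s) 22/(5*s^3)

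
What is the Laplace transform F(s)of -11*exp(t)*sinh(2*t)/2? -11/((s - 1)^2 - 4)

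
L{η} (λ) λ^ (-2)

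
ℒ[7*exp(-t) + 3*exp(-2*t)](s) 7/(s + 1) + 3/(s + 2)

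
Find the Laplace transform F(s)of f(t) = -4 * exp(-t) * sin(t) -4/((s + 1)^2 + 1)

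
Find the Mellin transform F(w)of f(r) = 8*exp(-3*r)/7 8*gamma(w)/(7*3^w)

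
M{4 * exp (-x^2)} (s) 2 * gamma (s/2)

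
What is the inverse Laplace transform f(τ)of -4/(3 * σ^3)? -2 * τ^2/3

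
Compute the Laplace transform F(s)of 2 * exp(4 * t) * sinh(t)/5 2/(5 * ((s - 4)^2 - 1))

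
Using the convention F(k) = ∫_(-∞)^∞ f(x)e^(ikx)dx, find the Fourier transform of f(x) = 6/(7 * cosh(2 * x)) 3 * pi/(7 * cosh(pi * k/4))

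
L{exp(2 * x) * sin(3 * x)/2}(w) 3/(2 * ((w - 2)^2 + 9))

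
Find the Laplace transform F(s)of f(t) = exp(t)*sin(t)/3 1/(3*((s - 1)^2 + 1))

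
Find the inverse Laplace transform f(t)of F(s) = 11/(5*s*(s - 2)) 11*exp(t)*sinh(t)/5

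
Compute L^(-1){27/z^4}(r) 9*r^3/2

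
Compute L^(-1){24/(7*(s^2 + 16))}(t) 6*sin(4*t)/7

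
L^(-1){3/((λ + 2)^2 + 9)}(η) exp(-2 * η) * sin(3 * η)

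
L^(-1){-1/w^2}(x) -x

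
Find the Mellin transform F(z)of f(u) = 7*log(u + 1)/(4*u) -7*pi*csc(pi*z)/(4*z - 4)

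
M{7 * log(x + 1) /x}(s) -7 * pi * csc(pi * s) /(s - 1) 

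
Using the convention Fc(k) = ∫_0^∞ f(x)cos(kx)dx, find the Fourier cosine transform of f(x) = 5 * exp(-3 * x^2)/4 5 * sqrt(3) * sqrt(pi) * exp(-k^2/12)/24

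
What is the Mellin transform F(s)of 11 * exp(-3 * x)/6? 11 * gamma(s)/(6 * 3^s)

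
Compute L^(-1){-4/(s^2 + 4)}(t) -2 * sin(2 * t)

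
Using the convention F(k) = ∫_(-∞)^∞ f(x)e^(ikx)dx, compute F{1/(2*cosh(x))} pi/(2*cosh(pi*k/2))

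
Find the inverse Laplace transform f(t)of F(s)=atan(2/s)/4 sin(2 * t)/(4 * t)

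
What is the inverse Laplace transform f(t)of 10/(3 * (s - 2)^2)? 10 * t * exp(2 * t)/3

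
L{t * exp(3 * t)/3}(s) 1/(3 * (s - 3)^2)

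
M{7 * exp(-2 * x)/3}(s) 7 * gamma(s)/(3 * 2^s)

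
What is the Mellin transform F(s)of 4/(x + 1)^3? 2*pi*(s - 2)*(s - 1)/sin(pi*s)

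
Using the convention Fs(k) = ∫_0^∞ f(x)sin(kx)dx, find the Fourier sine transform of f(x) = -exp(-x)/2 -k/(2*k^2 + 2)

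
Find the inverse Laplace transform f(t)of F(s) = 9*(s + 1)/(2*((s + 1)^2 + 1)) 9*exp(-t)*cos(t)/2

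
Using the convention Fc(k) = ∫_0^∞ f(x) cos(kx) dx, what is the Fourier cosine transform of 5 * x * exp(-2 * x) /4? 5 * (4 - k^2) /(4 * (k^2 + 4) ^2) 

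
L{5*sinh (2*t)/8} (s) 5/ (4*(s^2-4))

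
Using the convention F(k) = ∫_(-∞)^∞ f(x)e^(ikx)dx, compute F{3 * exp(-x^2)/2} 3 * sqrt(pi) * exp(-k^2/4)/2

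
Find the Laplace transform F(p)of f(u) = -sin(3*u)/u -atan(3/p)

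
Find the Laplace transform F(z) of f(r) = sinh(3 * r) 3/(z^2 - 9) 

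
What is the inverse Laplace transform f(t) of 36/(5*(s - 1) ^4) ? 6*t^3*exp(t) /5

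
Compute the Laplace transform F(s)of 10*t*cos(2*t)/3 10*(s^2 - 4)/(3*(s^2 + 4)^2)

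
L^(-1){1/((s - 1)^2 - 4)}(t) exp(t) * sinh(2 * t)/2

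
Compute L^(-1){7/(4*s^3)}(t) 7*t^2/8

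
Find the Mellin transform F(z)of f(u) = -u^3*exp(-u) -gamma(z + 3)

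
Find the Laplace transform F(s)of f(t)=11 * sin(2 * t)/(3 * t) 11 * atan(2/s)/3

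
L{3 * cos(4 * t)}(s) 3 * s/(s^2 + 16)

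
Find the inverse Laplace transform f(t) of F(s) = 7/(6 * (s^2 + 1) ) 7 * sin(t) /6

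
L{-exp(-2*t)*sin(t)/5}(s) -1/(5*(s+2)^2+5)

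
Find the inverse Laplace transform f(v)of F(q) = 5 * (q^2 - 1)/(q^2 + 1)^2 5 * v * cos(v)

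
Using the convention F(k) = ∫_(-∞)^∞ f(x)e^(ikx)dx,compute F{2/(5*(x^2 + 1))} 2*pi*exp(-Abs(k))/5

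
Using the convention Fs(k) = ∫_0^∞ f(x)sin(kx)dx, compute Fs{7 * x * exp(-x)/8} 7 * k/(4 * (k^2+1)^2)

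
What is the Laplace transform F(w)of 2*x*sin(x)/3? 4*w/(3*(w^2 + 1)^2)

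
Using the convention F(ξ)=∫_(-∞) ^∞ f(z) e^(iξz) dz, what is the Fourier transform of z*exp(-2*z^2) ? sqrt(2)*I*sqrt(pi)*ξ*exp(-ξ^2/8) /8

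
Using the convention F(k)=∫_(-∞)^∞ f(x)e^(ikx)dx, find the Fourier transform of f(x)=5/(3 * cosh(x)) 5 * pi/(3 * cosh(pi * k/2))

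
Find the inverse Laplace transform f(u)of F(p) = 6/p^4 u^3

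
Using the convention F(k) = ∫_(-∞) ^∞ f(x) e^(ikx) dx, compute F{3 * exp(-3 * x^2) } sqrt(3) * sqrt(pi) * exp(-k^2/12) 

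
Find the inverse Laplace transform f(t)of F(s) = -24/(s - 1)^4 -4*t^3*exp(t)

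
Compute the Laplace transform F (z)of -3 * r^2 -6/z^3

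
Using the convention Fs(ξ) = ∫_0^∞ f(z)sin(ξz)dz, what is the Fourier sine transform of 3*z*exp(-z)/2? 3*ξ/(ξ^2 + 1)^2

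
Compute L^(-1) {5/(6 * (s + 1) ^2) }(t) 5 * t * exp(-t) /6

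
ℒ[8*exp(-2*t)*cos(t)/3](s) 8*(s + 2)/(3*((s + 2)^2 + 1))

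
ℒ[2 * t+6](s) 6/s+2/s^2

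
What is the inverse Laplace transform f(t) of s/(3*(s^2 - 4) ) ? cosh(2*t) /3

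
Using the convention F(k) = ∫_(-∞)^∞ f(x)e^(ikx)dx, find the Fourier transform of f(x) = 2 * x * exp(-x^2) I * sqrt(pi) * k * exp(-k^2/4)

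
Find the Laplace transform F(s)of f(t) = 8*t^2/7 16/(7*s^3)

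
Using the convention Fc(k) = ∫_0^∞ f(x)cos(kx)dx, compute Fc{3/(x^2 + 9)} pi*exp(-3*k)/2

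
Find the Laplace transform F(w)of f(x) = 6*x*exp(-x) 6/(w + 1)^2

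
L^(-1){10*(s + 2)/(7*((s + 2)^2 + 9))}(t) 10*exp(-2*t)*cos(3*t)/7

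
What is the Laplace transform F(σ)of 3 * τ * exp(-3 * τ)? 3/(σ + 3)^2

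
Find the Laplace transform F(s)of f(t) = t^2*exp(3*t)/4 1/(2*(s - 3)^3)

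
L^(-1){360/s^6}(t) 3*t^5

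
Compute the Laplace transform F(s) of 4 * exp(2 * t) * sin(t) 4/((s - 2) ^2 + 1) 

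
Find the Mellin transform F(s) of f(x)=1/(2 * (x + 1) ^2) (-pi * s + pi) /(2 * sin(pi * s) ) 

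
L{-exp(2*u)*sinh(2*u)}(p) -2/(p*(p - 4))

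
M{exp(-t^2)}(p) gamma(p/2)/2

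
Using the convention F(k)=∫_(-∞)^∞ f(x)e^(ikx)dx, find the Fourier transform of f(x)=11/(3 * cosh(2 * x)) 11 * pi/(6 * cosh(pi * k/4))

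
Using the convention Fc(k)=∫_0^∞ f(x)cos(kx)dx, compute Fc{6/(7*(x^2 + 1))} 3*pi*exp(-k)/7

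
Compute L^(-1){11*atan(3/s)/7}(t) 11*sin(3*t)/(7*t)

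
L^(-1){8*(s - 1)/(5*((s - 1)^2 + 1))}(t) 8*exp(t)*cos(t)/5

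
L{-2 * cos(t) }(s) -2 * s/(s^2 + 1) 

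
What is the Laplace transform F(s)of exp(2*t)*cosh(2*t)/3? (s - 2)/(3*s*(s - 4))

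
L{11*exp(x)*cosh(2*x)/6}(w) 11*(w - 1)/(6*((w - 1)^2 - 4))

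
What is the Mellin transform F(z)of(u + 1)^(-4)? gamma(z) * gamma(4 - z)/6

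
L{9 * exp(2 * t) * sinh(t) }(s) 9/((s - 2) ^2 - 1) 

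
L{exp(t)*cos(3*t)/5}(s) (s - 1)/(5*((s - 1)^2 + 9))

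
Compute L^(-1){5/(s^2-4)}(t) 5*sinh(2*t)/2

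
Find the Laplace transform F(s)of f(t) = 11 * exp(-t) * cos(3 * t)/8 11 * (s + 1)/(8 * ((s + 1)^2 + 9))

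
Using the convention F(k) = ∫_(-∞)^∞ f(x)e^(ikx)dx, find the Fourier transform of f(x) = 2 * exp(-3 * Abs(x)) 12/(k^2 + 9)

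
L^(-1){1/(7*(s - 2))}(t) exp(2*t)/7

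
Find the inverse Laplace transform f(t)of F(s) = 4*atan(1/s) 4*sin(t)/t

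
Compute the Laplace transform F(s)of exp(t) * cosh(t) (s - 1)/(s * (s - 2))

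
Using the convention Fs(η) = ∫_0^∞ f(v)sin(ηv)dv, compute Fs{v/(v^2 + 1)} pi*exp(-η)/2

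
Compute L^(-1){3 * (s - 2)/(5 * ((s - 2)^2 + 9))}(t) 3 * exp(2 * t) * cos(3 * t)/5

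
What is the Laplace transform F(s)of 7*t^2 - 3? 14/s^3 - 3/s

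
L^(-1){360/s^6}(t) 3*t^5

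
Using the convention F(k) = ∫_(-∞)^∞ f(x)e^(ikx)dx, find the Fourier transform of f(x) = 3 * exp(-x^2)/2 3 * sqrt(pi) * exp(-k^2/4)/2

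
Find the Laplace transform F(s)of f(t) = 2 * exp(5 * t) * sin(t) 2/((s - 5)^2 + 1)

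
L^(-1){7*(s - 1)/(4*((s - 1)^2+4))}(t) 7*exp(t)*cos(2*t)/4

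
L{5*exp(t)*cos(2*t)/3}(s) 5*(s - 1)/(3*((s - 1)^2+4))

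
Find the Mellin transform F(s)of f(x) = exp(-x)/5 gamma(s)/5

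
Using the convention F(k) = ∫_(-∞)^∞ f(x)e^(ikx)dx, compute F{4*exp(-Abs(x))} 8/(k^2 + 1)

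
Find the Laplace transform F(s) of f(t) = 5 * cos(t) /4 5 * s/(4 * (s^2+1) ) 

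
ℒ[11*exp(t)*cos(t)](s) 11*(s - 1)/((s - 1)^2 + 1)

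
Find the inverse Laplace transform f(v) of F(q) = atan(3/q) sin(3*v) /v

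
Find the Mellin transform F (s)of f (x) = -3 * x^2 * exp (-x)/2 -3 * gamma (s+2)/2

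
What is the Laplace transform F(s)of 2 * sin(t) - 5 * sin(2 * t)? 2/(s^2 + 1) - 10/(s^2 + 4)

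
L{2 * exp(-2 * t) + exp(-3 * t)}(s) 1/(s + 3) + 2/(s + 2)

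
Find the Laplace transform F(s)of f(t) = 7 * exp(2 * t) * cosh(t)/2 7 * (s - 2)/(2 * ((s - 2)^2 - 1))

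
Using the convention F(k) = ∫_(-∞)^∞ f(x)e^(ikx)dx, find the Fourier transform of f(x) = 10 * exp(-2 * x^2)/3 5 * sqrt(2) * sqrt(pi) * exp(-k^2/8)/3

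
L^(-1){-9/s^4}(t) -3*t^3/2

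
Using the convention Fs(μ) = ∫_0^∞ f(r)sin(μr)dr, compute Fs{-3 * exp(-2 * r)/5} -3 * μ/(5 * μ^2+20)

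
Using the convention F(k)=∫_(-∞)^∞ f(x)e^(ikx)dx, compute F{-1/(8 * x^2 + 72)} -pi * exp(-3 * Abs(k))/24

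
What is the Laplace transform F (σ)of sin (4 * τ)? 4/ (σ^2+16)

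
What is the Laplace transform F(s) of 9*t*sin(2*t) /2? 18*s/(s^2 + 4) ^2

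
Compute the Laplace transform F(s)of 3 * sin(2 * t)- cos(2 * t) 6/(s^2 + 4)- s/(s^2 + 4)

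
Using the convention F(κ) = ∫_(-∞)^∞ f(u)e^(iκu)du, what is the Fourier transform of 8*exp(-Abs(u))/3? 16/(3*(κ^2 + 1))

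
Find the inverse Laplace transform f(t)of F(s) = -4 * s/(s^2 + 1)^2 -2 * t * sin(t)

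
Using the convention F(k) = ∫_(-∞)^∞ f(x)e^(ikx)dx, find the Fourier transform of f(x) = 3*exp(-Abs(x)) 6/(k^2 + 1)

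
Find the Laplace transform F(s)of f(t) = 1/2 1/(2 * s)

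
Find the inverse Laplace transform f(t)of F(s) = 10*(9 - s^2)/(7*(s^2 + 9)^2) -10*t*cos(3*t)/7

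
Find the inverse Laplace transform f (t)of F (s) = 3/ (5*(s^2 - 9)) sinh (3*t)/5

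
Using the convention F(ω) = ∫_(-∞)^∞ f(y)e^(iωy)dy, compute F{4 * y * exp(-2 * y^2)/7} sqrt(2) * I * sqrt(pi) * ω * exp(-ω^2/8)/14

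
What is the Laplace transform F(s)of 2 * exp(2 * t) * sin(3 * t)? 6/((s - 2)^2 + 9)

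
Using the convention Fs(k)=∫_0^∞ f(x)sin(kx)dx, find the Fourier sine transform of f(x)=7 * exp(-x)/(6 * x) 7 * atan(k)/6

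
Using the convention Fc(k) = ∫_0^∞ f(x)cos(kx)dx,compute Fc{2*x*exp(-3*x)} 2*(9 - k^2)/(k^2 + 9)^2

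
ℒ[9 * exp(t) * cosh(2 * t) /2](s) 9 * (s - 1) /(2 * ((s - 1) ^2 - 4) ) 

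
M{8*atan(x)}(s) -4*pi*sec(pi*s/2)/s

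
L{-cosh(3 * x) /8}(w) -w/(8 * w^2 - 72) 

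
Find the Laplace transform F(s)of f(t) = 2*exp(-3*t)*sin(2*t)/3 4/(3*((s+3)^2+4))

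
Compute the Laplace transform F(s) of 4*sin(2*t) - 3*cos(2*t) 8/(s^2 + 4) - 3*s/(s^2 + 4) 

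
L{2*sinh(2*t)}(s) 4/(s^2 - 4)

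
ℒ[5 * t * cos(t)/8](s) 5 * (s^2-1)/(8 * (s^2 + 1)^2)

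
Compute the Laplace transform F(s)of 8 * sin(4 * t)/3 32/(3 * (s^2+16))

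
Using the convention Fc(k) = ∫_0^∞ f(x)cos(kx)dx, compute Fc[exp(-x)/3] 1/(3*(k^2 + 1))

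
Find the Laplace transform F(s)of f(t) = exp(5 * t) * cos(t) (s - 5)/((s - 5)^2 + 1)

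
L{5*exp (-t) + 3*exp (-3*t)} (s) 3/ (s + 3) + 5/ (s + 1)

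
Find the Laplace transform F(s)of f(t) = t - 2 s^(-2) - 2/s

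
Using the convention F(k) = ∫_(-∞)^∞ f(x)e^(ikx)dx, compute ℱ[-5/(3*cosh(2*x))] -5*pi/(6*cosh(pi*k/4))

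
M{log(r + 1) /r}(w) -pi * csc(pi * w) /(w - 1) 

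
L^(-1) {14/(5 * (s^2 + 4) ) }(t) 7 * sin(2 * t) /5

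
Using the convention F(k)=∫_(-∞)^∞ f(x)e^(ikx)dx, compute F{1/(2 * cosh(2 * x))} pi/(4 * cosh(pi * k/4))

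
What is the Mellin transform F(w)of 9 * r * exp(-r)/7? 9 * gamma(w+1)/7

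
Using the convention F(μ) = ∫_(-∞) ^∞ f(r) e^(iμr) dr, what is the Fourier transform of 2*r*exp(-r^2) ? I*sqrt(pi)*μ*exp(-μ^2/4) 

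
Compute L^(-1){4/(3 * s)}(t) 4/3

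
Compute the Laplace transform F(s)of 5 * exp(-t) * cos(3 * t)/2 5 * (s + 1)/(2 * ((s + 1)^2 + 9))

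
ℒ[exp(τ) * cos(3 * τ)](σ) (σ - 1)/((σ - 1)^2 + 9)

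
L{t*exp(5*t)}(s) (s - 5)^(-2)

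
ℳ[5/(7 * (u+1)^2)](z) -5 * pi * (z - 1)/(7 * sin(pi * z))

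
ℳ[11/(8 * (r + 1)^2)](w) -11 * pi * (w - 1)/(8 * sin(pi * w))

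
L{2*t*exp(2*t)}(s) 2/(s - 2)^2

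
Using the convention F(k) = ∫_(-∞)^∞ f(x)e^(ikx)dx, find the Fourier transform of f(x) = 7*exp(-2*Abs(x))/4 7/(k^2 + 4)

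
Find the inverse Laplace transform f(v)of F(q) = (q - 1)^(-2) v*exp(v)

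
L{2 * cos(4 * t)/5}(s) 2 * s/(5 * (s^2 + 16))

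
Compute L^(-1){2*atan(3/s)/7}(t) 2*sin(3*t)/(7*t)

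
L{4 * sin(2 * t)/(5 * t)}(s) 4 * atan(2/s)/5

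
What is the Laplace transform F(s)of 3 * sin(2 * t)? 6/(s^2 + 4)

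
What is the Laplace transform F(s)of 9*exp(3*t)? 9/(s - 3)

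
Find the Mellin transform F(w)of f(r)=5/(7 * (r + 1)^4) 5 * gamma(w) * gamma(4 - w)/42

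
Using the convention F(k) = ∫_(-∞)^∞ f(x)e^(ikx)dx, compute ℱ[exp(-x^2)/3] sqrt(pi)*exp(-k^2/4)/3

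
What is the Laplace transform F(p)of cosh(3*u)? p/(p^2 - 9)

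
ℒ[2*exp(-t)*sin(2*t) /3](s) 4/(3*((s + 1) ^2 + 4) ) 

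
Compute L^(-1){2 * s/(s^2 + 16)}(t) 2 * cos(4 * t)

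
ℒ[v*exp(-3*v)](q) (q + 3)^(-2)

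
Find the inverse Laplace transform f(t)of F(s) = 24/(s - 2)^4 4*t^3*exp(2*t)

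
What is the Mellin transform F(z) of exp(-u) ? gamma(z) 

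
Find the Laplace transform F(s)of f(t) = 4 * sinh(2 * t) 8/(s^2 - 4)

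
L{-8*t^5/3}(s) -320/s^6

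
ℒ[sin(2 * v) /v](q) atan(2/q) 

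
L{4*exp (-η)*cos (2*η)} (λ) 4*(λ + 1)/ ( (λ + 1)^2 + 4)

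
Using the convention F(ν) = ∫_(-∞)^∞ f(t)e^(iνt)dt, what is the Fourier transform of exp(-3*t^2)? sqrt(3)*sqrt(pi)*exp(-ν^2/12)/3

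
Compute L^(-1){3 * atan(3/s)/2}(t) 3 * sin(3 * t)/(2 * t)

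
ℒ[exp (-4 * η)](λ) 1/ (λ + 4)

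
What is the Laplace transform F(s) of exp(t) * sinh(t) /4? 1/(4 * s * (s - 2) ) 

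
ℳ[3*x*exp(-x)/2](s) 3*gamma(s + 1)/2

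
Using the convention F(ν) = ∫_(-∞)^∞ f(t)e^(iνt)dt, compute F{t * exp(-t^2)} I * sqrt(pi) * ν * exp(-ν^2/4)/2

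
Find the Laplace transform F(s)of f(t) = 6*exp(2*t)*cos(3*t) 6*(s - 2)/((s - 2)^2 + 9)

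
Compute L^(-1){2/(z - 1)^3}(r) r^2 * exp(r)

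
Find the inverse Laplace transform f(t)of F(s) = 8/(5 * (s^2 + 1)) 8 * sin(t)/5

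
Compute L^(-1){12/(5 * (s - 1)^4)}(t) 2 * t^3 * exp(t)/5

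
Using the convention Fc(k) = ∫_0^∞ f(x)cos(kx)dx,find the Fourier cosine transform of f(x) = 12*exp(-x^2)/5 6*sqrt(pi)*exp(-k^2/4)/5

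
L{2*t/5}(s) 2/(5*s^2)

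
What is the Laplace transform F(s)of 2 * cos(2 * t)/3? 2 * s/(3 * (s^2+4))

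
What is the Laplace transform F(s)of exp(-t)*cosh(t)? (s + 1)/(s*(s + 2))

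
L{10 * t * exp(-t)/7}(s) 10/(7 * (s+1)^2)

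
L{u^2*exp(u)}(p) 2/(p - 1)^3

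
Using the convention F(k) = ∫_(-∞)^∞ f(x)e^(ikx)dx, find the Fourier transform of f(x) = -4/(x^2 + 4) -2 * pi * exp(-2 * Abs(k))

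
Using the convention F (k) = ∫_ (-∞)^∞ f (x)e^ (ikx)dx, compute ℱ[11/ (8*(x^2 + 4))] 11*pi*exp (-2*Abs (k))/16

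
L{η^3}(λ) 6/λ^4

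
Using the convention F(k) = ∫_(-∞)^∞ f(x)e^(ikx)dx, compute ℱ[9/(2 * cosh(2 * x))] 9 * pi/(4 * cosh(pi * k/4))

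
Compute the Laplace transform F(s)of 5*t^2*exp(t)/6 5/(3*(s - 1)^3)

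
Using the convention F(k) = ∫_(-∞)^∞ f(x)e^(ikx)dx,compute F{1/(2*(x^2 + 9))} pi*exp(-3*Abs(k))/6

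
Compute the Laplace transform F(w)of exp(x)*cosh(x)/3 (w - 1)/(3*w*(w - 2))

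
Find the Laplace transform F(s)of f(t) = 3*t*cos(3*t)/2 3*(s^2 - 9)/(2*(s^2+9)^2)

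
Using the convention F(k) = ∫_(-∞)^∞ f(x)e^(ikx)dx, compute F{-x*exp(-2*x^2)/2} -sqrt(2)*I*sqrt(pi)*k*exp(-k^2/8)/16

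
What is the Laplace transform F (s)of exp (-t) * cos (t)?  (s + 1)/ ( (s + 1)^2 + 1)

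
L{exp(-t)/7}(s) 1/(7*(s + 1))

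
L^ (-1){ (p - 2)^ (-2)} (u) u*exp (2*u)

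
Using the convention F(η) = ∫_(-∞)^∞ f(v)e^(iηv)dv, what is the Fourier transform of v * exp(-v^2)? I * sqrt(pi) * η * exp(-η^2/4)/2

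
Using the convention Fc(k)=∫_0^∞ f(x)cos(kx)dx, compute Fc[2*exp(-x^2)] sqrt(pi)*exp(-k^2/4)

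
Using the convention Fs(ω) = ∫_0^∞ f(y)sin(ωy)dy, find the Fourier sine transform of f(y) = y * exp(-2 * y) 4 * ω/(ω^2+4)^2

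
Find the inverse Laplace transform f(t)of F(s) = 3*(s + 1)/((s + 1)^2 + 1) 3*exp(-t)*cos(t)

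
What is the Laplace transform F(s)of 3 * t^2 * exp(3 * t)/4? 3/(2 * (s - 3)^3)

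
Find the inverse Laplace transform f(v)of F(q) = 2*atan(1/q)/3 2*sin(v)/(3*v)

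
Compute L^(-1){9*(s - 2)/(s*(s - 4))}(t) 9*exp(2*t)*cosh(2*t)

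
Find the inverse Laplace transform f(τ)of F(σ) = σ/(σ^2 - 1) cosh(τ)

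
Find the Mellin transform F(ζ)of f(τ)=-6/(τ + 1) -6 * pi * csc(pi * ζ)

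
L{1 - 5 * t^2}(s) 1/s - 10/s^3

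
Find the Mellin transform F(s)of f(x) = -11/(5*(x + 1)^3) -11*pi*(s - 2)*(s - 1)/(10*sin(pi*s))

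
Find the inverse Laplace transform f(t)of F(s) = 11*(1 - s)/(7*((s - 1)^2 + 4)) -11*exp(t)*cos(2*t)/7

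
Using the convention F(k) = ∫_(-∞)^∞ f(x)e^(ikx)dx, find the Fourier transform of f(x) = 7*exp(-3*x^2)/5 7*sqrt(3)*sqrt(pi)*exp(-k^2/12)/15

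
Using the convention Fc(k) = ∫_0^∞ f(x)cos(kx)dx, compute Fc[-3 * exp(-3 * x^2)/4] -sqrt(3) * sqrt(pi) * exp(-k^2/12)/8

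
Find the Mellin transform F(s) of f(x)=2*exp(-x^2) gamma(s/2) 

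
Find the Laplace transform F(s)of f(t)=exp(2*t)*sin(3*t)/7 3/(7*((s - 2)^2 + 9))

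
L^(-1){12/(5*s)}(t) 12/5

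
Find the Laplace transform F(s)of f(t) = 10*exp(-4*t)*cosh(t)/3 10*(s + 4)/(3*((s + 4)^2 - 1))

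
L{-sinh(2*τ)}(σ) -2/(σ^2 - 4)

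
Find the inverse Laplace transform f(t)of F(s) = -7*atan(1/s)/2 -7*sin(t)/(2*t)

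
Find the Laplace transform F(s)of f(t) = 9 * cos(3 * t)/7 9 * s/(7 * (s^2 + 9))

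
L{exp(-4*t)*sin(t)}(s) 1/((s + 4)^2 + 1)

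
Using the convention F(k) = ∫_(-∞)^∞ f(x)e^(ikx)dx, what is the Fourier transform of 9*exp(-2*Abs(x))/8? 9/(2*(k^2 + 4))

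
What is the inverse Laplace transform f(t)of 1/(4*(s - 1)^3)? t^2*exp(t)/8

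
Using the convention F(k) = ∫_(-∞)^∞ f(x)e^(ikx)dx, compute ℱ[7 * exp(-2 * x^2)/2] 7 * sqrt(2) * sqrt(pi) * exp(-k^2/8)/4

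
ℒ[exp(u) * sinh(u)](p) 1/(p * (p - 2))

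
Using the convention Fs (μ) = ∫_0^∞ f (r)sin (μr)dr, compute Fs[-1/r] -pi/2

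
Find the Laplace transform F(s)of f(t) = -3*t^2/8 -3/(4*s^3)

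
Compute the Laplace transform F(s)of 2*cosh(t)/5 2*s/(5*(s^2 - 1))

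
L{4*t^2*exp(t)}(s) 8/(s - 1)^3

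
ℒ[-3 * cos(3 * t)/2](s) -3 * s/(2 * s^2+18)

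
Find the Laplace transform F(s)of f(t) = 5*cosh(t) 5*s/(s^2 - 1)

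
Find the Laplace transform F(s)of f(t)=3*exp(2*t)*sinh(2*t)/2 3/(s*(s - 4))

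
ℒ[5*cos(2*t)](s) 5*s/(s^2 + 4)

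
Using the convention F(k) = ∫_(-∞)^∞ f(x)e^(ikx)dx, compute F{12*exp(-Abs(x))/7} 24/(7*(k^2 + 1))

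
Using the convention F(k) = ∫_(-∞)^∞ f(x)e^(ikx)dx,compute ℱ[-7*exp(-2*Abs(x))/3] -28/(3*k^2 + 12)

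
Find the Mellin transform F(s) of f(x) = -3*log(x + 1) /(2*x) 3*pi*csc(pi*s) /(2*(s - 1) ) 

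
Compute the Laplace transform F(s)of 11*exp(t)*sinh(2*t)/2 11/((s - 1)^2 - 4)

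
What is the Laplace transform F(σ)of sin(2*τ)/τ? atan(2/σ)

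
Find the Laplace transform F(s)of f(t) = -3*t -3/s^2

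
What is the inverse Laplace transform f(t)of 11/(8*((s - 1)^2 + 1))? 11*exp(t)*sin(t)/8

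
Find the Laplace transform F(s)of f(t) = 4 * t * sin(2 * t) 16 * s/(s^2 + 4)^2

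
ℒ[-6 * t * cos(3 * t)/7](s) 6 * (9 - s^2)/(7 * (s^2 + 9)^2)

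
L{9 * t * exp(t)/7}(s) 9/(7 * (s - 1)^2)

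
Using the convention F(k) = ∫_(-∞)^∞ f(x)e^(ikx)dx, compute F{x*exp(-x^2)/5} I*sqrt(pi)*k*exp(-k^2/4)/10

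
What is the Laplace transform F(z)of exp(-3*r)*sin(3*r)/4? 3/(4*((z + 3)^2 + 9))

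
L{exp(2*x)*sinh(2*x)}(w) 2/(w*(w - 4))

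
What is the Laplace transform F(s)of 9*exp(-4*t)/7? 9/(7*(s + 4))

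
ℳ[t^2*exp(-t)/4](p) gamma(p+2)/4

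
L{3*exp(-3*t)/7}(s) 3/(7*(s + 3))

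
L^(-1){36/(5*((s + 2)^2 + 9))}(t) 12*exp(-2*t)*sin(3*t)/5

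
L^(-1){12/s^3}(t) 6*t^2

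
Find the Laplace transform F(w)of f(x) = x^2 2/w^3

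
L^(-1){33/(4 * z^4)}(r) 11 * r^3/8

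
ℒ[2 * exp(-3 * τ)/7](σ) 2/(7 * (σ + 3))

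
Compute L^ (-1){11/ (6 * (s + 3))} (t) 11 * exp (-3 * t)/6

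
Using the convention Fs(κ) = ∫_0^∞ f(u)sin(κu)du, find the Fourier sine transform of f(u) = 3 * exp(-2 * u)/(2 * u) 3 * atan(κ/2)/2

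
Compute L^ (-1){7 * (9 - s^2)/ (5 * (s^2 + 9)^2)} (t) -7 * t * cos (3 * t)/5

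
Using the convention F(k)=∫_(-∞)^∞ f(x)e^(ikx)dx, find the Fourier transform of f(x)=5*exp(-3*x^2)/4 5*sqrt(3)*sqrt(pi)*exp(-k^2/12)/12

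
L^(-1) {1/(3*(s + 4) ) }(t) exp(-4*t) /3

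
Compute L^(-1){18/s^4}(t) 3 * t^3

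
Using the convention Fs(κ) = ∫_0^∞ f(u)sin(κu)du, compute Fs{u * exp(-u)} 2 * κ/(κ^2+1)^2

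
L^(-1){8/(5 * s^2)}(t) 8 * t/5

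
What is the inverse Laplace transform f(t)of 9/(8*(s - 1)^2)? 9*t*exp(t)/8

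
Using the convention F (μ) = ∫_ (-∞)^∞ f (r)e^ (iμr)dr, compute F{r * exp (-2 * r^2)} sqrt (2) * I * sqrt (pi) * μ * exp (-μ^2/8)/8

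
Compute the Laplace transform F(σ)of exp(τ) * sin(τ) 1/((σ - 1)^2 + 1)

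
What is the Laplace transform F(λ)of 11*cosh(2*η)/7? 11*λ/(7*(λ^2 - 4))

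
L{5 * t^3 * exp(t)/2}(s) 15/(s - 1)^4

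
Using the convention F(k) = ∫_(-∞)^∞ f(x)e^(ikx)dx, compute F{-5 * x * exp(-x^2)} -5 * I * sqrt(pi) * k * exp(-k^2/4)/2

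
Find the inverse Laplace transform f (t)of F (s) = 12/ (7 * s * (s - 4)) 6 * exp (2 * t) * sinh (2 * t)/7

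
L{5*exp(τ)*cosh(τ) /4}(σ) 5*(σ - 1) /(4*σ*(σ - 2) ) 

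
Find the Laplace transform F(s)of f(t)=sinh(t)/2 1/(2 * (s^2 - 1))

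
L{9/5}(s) 9/(5*s)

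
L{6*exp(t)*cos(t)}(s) 6*(s - 1)/((s - 1)^2 + 1)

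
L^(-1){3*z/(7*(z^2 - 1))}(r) 3*cosh(r)/7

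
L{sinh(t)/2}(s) 1/(2 * (s^2-1))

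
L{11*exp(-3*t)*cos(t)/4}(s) 11*(s+3)/(4*((s+3)^2+1))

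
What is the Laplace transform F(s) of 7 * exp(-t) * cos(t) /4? 7 * (s + 1) /(4 * ((s + 1) ^2 + 1) ) 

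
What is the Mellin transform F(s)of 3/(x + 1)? 3*pi*csc(pi*s)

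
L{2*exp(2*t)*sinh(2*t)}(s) 4/(s*(s - 4))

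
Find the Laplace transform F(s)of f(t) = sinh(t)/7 1/(7*(s^2-1))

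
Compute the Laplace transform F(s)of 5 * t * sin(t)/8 5 * s/(4 * (s^2 + 1)^2)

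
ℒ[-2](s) -2/s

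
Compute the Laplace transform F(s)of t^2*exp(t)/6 1/(3*(s - 1)^3)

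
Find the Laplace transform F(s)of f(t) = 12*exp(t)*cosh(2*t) 12*(s - 1)/((s - 1)^2 - 4)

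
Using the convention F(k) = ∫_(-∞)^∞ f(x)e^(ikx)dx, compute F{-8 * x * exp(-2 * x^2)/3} -sqrt(2) * I * sqrt(pi) * k * exp(-k^2/8)/3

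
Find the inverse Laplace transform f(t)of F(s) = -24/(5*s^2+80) -6*sin(4*t)/5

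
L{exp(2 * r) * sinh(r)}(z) 1/((z - 2)^2-1)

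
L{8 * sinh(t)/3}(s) 8/(3 * (s^2 - 1))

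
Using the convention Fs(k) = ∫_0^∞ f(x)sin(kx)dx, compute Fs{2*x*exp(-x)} 4*k/(k^2 + 1)^2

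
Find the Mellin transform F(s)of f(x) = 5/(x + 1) 5 * pi * csc(pi * s)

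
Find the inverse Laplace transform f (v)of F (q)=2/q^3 v^2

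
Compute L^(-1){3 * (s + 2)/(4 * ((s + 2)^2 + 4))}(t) 3 * exp(-2 * t) * cos(2 * t)/4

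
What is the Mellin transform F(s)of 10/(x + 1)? 10 * pi * csc(pi * s)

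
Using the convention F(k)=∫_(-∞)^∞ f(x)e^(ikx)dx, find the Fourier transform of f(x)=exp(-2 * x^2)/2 sqrt(2) * sqrt(pi) * exp(-k^2/8)/4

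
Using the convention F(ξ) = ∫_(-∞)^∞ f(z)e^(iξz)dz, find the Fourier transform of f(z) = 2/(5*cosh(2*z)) pi/(5*cosh(pi*ξ/4))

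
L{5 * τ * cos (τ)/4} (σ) 5 * (σ^2 - 1)/ (4 * (σ^2 + 1)^2)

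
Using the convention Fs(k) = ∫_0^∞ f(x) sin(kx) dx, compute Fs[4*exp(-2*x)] 4*k/(k^2 + 4) 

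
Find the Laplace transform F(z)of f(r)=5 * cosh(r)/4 5 * z/(4 * (z^2 - 1))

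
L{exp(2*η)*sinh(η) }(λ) 1/((λ - 2) ^2-1) 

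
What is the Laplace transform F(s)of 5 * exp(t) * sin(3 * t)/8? 15/(8 * ((s - 1)^2 + 9))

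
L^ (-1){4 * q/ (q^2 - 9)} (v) 4 * cosh (3 * v)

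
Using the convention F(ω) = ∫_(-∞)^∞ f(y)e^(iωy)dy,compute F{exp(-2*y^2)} sqrt(2)*sqrt(pi)*exp(-ω^2/8)/2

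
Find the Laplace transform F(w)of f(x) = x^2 2/w^3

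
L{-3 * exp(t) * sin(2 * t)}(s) -6/((s - 1)^2 + 4)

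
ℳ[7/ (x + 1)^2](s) -7 * pi * (s - 1)/sin (pi * s)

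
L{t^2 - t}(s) 2/s^3-1/s^2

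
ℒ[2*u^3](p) 12/p^4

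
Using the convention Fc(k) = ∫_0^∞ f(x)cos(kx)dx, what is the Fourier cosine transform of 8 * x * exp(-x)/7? 8 * (1 - k^2)/(7 * (k^2 + 1)^2)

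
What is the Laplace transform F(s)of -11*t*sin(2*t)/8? -11*s/(2*(s^2 + 4)^2)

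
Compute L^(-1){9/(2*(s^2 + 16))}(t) 9*sin(4*t)/8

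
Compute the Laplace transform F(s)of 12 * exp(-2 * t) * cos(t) 12 * (s + 2)/((s + 2)^2 + 1)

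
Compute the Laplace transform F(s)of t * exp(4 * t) (s - 4)^(-2)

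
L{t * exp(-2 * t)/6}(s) 1/(6 * (s + 2)^2)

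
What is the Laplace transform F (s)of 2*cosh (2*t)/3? 2*s/ (3*(s^2 - 4))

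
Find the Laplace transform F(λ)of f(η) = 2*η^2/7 4/(7*λ^3)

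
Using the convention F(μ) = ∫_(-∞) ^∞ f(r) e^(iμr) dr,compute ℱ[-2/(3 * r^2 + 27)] -2 * pi * exp(-3 * Abs(μ) ) /9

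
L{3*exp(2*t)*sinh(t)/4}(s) 3/(4*((s - 2)^2 - 1))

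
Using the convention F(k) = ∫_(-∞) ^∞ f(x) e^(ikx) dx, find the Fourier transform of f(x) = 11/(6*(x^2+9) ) 11*pi*exp(-3*Abs(k) ) /18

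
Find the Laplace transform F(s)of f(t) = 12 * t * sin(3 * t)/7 72 * s/(7 * (s^2 + 9)^2)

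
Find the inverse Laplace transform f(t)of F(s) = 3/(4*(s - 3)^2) 3*t*exp(3*t)/4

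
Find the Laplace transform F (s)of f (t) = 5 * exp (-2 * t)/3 5/ (3 * (s+2))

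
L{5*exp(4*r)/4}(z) 5/(4*(z - 4))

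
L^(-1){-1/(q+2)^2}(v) -v*exp(-2*v)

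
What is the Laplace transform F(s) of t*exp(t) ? (s - 1) ^(-2) 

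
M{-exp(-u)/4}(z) -gamma(z)/4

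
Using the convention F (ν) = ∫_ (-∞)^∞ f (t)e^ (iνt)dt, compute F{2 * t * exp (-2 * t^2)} sqrt (2) * I * sqrt (pi) * ν * exp (-ν^2/8)/4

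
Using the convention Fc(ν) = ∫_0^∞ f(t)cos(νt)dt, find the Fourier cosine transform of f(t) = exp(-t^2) sqrt(pi)*exp(-ν^2/4)/2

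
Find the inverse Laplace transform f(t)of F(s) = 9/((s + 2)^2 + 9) 3 * exp(-2 * t) * sin(3 * t)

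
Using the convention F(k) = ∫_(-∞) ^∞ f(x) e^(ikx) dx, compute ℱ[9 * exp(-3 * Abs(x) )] 54/(k^2+9) 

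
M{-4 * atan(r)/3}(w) 2 * pi * sec(pi * w/2)/(3 * w)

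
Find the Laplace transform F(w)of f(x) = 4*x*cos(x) 4*(w^2-1)/(w^2 + 1)^2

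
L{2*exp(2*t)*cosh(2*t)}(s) 2*(s - 2)/(s*(s - 4))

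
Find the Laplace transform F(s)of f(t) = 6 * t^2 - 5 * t 12/s^3 - 5/s^2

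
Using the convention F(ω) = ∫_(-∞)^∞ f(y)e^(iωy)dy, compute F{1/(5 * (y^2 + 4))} pi * exp(-2 * Abs(ω))/10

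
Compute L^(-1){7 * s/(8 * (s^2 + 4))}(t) 7 * cos(2 * t)/8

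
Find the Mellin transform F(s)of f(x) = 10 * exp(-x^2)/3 5 * gamma(s/2)/3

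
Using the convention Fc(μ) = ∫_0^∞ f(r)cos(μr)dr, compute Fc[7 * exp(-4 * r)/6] 14/(3 * (μ^2 + 16))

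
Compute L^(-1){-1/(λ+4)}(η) -exp(-4 * η)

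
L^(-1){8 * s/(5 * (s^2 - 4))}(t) 8 * cosh(2 * t)/5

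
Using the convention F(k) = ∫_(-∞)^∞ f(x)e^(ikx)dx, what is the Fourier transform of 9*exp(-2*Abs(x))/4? 9/(k^2 + 4)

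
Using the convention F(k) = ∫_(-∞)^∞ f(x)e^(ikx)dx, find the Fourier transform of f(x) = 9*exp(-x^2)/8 9*sqrt(pi)*exp(-k^2/4)/8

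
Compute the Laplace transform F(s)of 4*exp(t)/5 4/(5*(s - 1))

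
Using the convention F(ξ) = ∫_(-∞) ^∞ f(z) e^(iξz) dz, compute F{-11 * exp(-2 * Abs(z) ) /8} -11/(2 * ξ^2 + 8) 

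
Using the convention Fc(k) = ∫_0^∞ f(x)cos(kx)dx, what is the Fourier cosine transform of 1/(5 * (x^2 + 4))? pi * exp(-2 * k)/20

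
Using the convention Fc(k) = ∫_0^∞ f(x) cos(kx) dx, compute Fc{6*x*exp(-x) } 6*(1 - k^2) /(k^2+1) ^2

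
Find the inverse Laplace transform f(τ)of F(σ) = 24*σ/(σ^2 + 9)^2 4*τ*sin(3*τ)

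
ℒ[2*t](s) 2/s^2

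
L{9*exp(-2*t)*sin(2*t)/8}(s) 9/(4*((s + 2)^2 + 4))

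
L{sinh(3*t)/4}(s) 3/(4*(s^2-9))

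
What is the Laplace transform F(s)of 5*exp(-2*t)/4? 5/(4*(s + 2))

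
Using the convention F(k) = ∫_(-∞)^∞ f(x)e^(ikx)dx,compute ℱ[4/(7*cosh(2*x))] 2*pi/(7*cosh(pi*k/4))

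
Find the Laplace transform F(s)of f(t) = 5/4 5/(4*s)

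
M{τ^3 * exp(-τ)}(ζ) gamma(ζ + 3)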